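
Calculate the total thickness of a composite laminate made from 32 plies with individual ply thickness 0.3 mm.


h = n * t_ply = 32 * 0.3 = 9.6 mm

9.6 mm


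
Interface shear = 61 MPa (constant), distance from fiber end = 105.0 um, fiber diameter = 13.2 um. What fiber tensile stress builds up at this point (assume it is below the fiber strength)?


Force balance: sigma_f * (pi*d^2/4) = tau * (pi*d) * x  ->  sigma_f = 4 * tau * x / d
sigma_f = 4 * 61 * 105.0 / 13.2 = 1940.9 MPa

1940.9 MPa


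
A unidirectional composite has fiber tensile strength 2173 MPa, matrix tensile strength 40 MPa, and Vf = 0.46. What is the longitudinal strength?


sigma_1 = sigma_f*Vf + sigma_m*(1-Vf) = 2173*0.46 + 40*0.54 = 1021.2 MPa

1021.2 MPa


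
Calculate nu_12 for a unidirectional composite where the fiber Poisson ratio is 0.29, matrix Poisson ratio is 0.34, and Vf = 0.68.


nu_12 = nu_f*Vf + nu_m*(1-Vf) = 0.29*0.68 + 0.34*0.32 = 0.306

0.306


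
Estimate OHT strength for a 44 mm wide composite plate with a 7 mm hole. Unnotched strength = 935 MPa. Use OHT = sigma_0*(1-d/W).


OHT = sigma_0*(1-d/W) = 935*(1-7/44) = 786.3 MPa

786.3 MPa


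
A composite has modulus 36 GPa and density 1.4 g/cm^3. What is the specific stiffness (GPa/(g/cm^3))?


Specific stiffness = E/rho = 36/1.4 = 25.7 GPa/(g/cm^3)

25.7 GPa/(g/cm^3)


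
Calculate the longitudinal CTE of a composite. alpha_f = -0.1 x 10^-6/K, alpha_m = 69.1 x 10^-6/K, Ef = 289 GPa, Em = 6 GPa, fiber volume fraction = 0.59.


E1 = Ef*Vf + Em*(1-Vf) = 172.97
alpha_1 = (alpha_f*Ef*Vf + alpha_m*Em*(1-Vf))/E1 = 0.88 x 10^-6/K

0.88 x 10^-6/K


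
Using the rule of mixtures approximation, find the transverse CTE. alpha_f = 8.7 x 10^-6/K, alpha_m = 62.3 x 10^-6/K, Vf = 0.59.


alpha_2 = alpha_f*Vf + alpha_m*(1-Vf) = 8.7*0.59 + 62.3*0.41 = 30.7 x 10^-6/K

30.7 x 10^-6/K


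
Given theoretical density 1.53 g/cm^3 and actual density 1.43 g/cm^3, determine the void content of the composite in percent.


Void% = (rho_theo - rho_actual)/rho_theo * 100 = (1.53 - 1.43)/1.53 * 100 = 6.54%

6.54%


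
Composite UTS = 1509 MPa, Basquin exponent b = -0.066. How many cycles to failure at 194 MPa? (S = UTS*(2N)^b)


N = 0.5 * (S/UTS)^(1/b) = 0.5 * (194/1509)^(1/-0.066) = 1.5749e+13 cycles

1.5749e+13 cycles


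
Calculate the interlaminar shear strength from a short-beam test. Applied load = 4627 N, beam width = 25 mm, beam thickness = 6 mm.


ILSS = 3F/(4bh) = 3*4627/(4*25*6) = 23.14 MPa

23.14 MPa


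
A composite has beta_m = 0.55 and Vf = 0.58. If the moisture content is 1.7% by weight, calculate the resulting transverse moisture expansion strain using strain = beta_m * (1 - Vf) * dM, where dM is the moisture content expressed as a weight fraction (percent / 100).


dM = 1.7/100 = 0.017
strain = beta_m * (1-Vf) * dM = 0.55 * 0.42 * 0.017 = 0.003927

0.003927


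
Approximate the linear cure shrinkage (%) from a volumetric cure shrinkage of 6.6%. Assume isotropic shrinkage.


Linear shrinkage ≈ vol_shrink/3 = 6.6/3 = 2.2%

2.2%


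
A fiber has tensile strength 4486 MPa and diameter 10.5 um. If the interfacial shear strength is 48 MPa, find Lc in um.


Lc = sigma_f * d / (2 * tau_i) = 4486 * 10.5 / (2 * 48) = 490.7 um

490.7 um


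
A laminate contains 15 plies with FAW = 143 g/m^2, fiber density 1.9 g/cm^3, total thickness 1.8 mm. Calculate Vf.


Vf = n * FAW / (rho_f * h * 1000) = 15 * 143 / (1.9 * 1.8 * 1000) = 0.6272

0.6272


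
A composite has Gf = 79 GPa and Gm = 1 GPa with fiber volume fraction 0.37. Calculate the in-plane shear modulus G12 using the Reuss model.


1/G12 = Vf/Gf + (1-Vf)/Gm = 0.37/79 + 0.63/1
G12 = 1.58 GPa

1.58 GPa


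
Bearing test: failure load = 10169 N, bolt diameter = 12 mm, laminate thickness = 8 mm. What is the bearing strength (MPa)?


sigma_br = F/(d*h) = 10169/(12*8) = 105.9 MPa

105.9 MPa


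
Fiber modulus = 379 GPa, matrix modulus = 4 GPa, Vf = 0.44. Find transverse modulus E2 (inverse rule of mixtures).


1/E2 = Vf/Ef + (1-Vf)/Em = 0.44/379 + 0.56/4
E2 = 7.08 GPa

7.08 GPa


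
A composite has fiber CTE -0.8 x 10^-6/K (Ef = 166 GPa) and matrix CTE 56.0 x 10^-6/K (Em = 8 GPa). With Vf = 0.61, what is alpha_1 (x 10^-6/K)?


E1 = Ef*Vf + Em*(1-Vf) = 104.38
alpha_1 = (alpha_f*Ef*Vf + alpha_m*Em*(1-Vf))/E1 = 0.9 x 10^-6/K

0.9 x 10^-6/K


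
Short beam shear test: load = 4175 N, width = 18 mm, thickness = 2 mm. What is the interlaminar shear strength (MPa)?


ILSS = 3F/(4bh) = 3*4175/(4*18*2) = 86.98 MPa

86.98 MPa


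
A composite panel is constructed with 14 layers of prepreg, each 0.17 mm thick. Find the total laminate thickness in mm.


h = n * t_ply = 14 * 0.17 = 2.38 mm

2.38 mm


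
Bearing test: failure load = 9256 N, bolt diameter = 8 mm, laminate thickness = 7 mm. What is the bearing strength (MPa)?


sigma_br = F/(d*h) = 9256/(8*7) = 165.3 MPa

165.3 MPa


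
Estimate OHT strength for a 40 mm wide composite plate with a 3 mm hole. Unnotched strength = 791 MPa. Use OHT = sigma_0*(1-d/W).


OHT = sigma_0*(1-d/W) = 791*(1-3/40) = 731.7 MPa

731.7 MPa


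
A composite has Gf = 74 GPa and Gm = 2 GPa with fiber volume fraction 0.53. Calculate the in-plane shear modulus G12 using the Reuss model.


1/G12 = Vf/Gf + (1-Vf)/Gm = 0.53/74 + 0.47/2
G12 = 4.13 GPa

4.13 GPa


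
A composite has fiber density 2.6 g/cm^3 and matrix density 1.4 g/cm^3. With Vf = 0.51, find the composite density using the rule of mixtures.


rho_c = rho_f*Vf + rho_m*(1-Vf) = 2.6*0.51 + 1.4*0.49 = 2.012 g/cm^3

2.012 g/cm^3


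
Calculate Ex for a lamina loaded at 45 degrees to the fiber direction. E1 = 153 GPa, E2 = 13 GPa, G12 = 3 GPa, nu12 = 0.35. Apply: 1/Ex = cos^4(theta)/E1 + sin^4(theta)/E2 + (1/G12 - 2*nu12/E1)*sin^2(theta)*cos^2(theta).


cos^4(45) = 0.25, sin^4(45) = 0.25, sin^2(45)*cos^2(45) = 0.25
1/G12 - 2*nu12/E1 = 1/3 - 2*0.35/153 = 0.328758 GPa^-1
1/Ex = 0.25/153 + 0.25/13 + 0.328758*0.25 = 0.1030543 GPa^-1
Ex = 9.7 GPa

9.7 GPa


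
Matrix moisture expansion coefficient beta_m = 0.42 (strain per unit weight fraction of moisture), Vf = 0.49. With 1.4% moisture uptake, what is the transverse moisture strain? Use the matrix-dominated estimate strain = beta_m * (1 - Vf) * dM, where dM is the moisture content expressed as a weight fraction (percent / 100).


dM = 1.4/100 = 0.014
strain = beta_m * (1-Vf) * dM = 0.42 * 0.51 * 0.014 = 0.0029988

0.0029988


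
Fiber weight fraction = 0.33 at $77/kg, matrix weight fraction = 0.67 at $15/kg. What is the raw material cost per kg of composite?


Cost = cost_f*Wf + cost_m*Wm = 77*0.33 + 15*0.67 = $35.46/kg

$35.46/kg


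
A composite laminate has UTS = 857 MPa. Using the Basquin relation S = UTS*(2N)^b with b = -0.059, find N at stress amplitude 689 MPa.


N = 0.5 * (S/UTS)^(1/b) = 0.5 * (689/857)^(1/-0.059) = 20.1883 cycles

20.1883 cycles


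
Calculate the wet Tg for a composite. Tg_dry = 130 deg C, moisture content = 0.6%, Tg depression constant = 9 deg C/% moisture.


Tg_wet = Tg_dry - k*moisture = 130 - 9*0.6 = 124.6 deg C

124.6 deg C


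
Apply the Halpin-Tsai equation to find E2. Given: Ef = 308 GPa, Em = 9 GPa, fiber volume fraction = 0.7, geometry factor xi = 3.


eta = (Ef/Em - 1)/(Ef/Em + xi) = (34.2222 - 1)/(34.2222 + 3) = 0.8925
E2 = Em*(1+xi*eta*Vf)/(1-eta*Vf) = 68.94 GPa

68.94 GPa


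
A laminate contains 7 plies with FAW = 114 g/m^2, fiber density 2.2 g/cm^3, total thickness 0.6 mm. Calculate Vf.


Vf = n * FAW / (rho_f * h * 1000) = 7 * 114 / (2.2 * 0.6 * 1000) = 0.6045

0.6045


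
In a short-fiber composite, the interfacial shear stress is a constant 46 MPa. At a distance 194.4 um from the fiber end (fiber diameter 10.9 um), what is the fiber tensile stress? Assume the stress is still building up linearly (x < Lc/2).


Force balance: sigma_f * (pi*d^2/4) = tau * (pi*d) * x  ->  sigma_f = 4 * tau * x / d
sigma_f = 4 * 46 * 194.4 / 10.9 = 3281.6 MPa

3281.6 MPa


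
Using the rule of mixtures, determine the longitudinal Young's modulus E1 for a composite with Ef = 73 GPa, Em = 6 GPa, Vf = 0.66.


E1 = Ef*Vf + Em*(1-Vf) = 73*0.66 + 6*0.34 = 50.22 GPa

50.22 GPa


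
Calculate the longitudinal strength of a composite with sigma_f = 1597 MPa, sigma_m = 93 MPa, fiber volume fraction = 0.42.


sigma_1 = sigma_f*Vf + sigma_m*(1-Vf) = 1597*0.42 + 93*0.58 = 724.7 MPa

724.7 MPa


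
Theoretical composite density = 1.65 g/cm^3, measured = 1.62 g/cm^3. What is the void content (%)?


Void% = (rho_theo - rho_actual)/rho_theo * 100 = (1.65 - 1.62)/1.65 * 100 = 1.82%

1.82%


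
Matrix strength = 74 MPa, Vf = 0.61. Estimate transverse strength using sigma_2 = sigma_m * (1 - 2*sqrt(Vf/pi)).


factor = 1 - 2*sqrt(0.61/pi) = 0.1187
sigma_2 = 74 * 0.1187 = 8.78 MPa

8.78 MPa


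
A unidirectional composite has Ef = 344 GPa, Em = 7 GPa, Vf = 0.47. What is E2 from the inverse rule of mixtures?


1/E2 = Vf/Ef + (1-Vf)/Em = 0.47/344 + 0.53/7
E2 = 12.97 GPa

12.97 GPa


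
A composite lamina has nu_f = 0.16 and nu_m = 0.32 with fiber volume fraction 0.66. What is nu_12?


nu_12 = nu_f*Vf + nu_m*(1-Vf) = 0.16*0.66 + 0.32*0.34 = 0.2144

0.2144


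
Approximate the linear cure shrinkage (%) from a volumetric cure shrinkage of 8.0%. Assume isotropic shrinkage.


Linear shrinkage ≈ vol_shrink/3 = 8.0/3 = 2.667%

2.667%


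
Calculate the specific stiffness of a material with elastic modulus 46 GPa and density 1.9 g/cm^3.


Specific stiffness = E/rho = 46/1.9 = 24.2 GPa/(g/cm^3)

24.2 GPa/(g/cm^3)


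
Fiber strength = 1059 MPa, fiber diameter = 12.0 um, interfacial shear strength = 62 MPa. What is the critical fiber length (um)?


Lc = sigma_f * d / (2 * tau_i) = 1059 * 12.0 / (2 * 62) = 102.5 um

102.5 um


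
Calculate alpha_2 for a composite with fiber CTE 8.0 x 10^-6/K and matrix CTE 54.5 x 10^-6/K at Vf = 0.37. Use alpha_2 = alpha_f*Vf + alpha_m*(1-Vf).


alpha_2 = alpha_f*Vf + alpha_m*(1-Vf) = 8.0*0.37 + 54.5*0.63 = 37.3 x 10^-6/K

37.3 x 10^-6/K


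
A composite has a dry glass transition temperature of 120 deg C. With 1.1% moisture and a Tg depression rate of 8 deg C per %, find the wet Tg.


Tg_wet = Tg_dry - k*moisture = 120 - 8*1.1 = 111.2 deg C

111.2 deg C


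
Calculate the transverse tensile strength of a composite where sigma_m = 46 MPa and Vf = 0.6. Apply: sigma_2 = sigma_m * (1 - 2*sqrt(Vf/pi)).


factor = 1 - 2*sqrt(0.6/pi) = 0.126
sigma_2 = 46 * 0.126 = 5.79 MPa

5.79 MPa


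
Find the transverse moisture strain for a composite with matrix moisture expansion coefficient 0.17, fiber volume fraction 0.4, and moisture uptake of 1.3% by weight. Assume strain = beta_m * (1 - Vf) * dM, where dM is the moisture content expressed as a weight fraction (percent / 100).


dM = 1.3/100 = 0.013
strain = beta_m * (1-Vf) * dM = 0.17 * 0.6 * 0.013 = 0.001326

0.001326


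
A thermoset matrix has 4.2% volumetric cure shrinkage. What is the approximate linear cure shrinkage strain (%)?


Linear shrinkage ≈ vol_shrink/3 = 4.2/3 = 1.4%

1.4%


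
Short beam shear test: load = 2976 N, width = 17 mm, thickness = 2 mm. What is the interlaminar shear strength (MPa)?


ILSS = 3F/(4bh) = 3*2976/(4*17*2) = 65.65 MPa

65.65 MPa


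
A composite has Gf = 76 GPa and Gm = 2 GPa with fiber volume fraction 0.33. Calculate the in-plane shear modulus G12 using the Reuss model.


1/G12 = Vf/Gf + (1-Vf)/Gm = 0.33/76 + 0.67/2
G12 = 2.95 GPa

2.95 GPa


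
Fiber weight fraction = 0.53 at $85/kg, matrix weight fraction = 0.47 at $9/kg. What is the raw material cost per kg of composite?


Cost = cost_f*Wf + cost_m*Wm = 85*0.53 + 9*0.47 = $49.28/kg

$49.28/kg


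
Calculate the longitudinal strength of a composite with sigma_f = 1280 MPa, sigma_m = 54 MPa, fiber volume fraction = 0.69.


sigma_1 = sigma_f*Vf + sigma_m*(1-Vf) = 1280*0.69 + 54*0.31 = 899.9 MPa

899.9 MPa


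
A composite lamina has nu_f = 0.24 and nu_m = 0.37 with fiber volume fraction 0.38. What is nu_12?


nu_12 = nu_f*Vf + nu_m*(1-Vf) = 0.24*0.38 + 0.37*0.62 = 0.3206

0.3206


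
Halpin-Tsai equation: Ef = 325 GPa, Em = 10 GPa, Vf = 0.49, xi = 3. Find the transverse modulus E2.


eta = (Ef/Em - 1)/(Ef/Em + xi) = (32.5 - 1)/(32.5 + 3) = 0.8873
E2 = Em*(1+xi*eta*Vf)/(1-eta*Vf) = 40.77 GPa

40.77 GPa


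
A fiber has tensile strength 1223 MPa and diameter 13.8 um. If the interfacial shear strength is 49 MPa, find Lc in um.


Lc = sigma_f * d / (2 * tau_i) = 1223 * 13.8 / (2 * 49) = 172.2 um

172.2 um


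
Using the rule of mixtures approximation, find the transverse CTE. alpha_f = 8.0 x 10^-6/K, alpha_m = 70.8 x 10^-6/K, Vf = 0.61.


alpha_2 = alpha_f*Vf + alpha_m*(1-Vf) = 8.0*0.61 + 70.8*0.39 = 32.5 x 10^-6/K

32.5 x 10^-6/K


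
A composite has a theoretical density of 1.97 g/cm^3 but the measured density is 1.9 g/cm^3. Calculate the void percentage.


Void% = (rho_theo - rho_actual)/rho_theo * 100 = (1.97 - 1.9)/1.97 * 100 = 3.55%

3.55%


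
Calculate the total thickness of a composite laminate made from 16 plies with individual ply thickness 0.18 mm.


h = n * t_ply = 16 * 0.18 = 2.88 mm

2.88 mm


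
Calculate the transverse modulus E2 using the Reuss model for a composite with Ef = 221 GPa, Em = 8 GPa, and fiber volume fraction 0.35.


1/E2 = Vf/Ef + (1-Vf)/Em = 0.35/221 + 0.65/8
E2 = 12.07 GPa

12.07 GPa


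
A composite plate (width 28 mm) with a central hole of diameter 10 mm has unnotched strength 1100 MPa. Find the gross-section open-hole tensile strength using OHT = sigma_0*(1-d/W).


OHT = sigma_0*(1-d/W) = 1100*(1-10/28) = 707.1 MPa

707.1 MPa


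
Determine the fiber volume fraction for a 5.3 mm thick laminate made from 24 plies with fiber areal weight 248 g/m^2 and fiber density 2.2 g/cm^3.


Vf = n * FAW / (rho_f * h * 1000) = 24 * 248 / (2.2 * 5.3 * 1000) = 0.5105

0.5105


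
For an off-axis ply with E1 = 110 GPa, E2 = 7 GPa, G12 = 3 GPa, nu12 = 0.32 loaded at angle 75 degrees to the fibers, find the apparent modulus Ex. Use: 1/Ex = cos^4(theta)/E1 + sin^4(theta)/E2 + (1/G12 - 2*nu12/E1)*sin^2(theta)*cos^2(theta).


cos^4(75) = 0.004487, sin^4(75) = 0.870513, sin^2(75)*cos^2(75) = 0.0625
1/G12 - 2*nu12/E1 = 1/3 - 2*0.32/110 = 0.327515 GPa^-1
1/Ex = 0.004487/110 + 0.870513/7 + 0.327515*0.0625 = 0.1448694 GPa^-1
Ex = 6.9 GPa

6.9 GPa


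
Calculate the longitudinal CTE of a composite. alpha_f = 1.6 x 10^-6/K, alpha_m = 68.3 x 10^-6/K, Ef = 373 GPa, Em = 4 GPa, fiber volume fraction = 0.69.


E1 = Ef*Vf + Em*(1-Vf) = 258.61
alpha_1 = (alpha_f*Ef*Vf + alpha_m*Em*(1-Vf))/E1 = 1.92 x 10^-6/K

1.92 x 10^-6/K


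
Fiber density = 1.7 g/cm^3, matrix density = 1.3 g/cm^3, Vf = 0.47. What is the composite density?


rho_c = rho_f*Vf + rho_m*(1-Vf) = 1.7*0.47 + 1.3*0.53 = 1.488 g/cm^3

1.488 g/cm^3


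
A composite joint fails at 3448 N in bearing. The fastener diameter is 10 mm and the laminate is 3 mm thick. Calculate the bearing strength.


sigma_br = F/(d*h) = 3448/(10*3) = 114.9 MPa

114.9 MPa


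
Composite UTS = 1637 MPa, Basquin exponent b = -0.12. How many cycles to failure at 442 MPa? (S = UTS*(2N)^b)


N = 0.5 * (S/UTS)^(1/b) = 0.5 * (442/1637)^(1/-0.12) = 27385.6732 cycles

27385.6732 cycles


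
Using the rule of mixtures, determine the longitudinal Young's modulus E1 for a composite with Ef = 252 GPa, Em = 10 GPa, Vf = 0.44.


E1 = Ef*Vf + Em*(1-Vf) = 252*0.44 + 10*0.56 = 116.48 GPa

116.48 GPa


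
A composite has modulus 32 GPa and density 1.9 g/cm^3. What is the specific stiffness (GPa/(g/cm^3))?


Specific stiffness = E/rho = 32/1.9 = 16.8 GPa/(g/cm^3)

16.8 GPa/(g/cm^3)


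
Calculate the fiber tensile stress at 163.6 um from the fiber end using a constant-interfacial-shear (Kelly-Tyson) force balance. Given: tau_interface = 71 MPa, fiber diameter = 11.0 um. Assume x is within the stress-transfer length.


Force balance: sigma_f * (pi*d^2/4) = tau * (pi*d) * x  ->  sigma_f = 4 * tau * x / d
sigma_f = 4 * 71 * 163.6 / 11.0 = 4223.9 MPa

4223.9 MPa


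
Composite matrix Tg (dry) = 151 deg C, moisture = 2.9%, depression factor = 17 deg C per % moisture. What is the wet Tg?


Tg_wet = Tg_dry - k*moisture = 151 - 17*2.9 = 101.7 deg C

101.7 deg C


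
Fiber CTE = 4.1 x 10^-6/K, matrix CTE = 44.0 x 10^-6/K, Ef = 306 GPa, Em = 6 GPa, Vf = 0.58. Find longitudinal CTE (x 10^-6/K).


E1 = Ef*Vf + Em*(1-Vf) = 180.0
alpha_1 = (alpha_f*Ef*Vf + alpha_m*Em*(1-Vf))/E1 = 4.66 x 10^-6/K

4.66 x 10^-6/K


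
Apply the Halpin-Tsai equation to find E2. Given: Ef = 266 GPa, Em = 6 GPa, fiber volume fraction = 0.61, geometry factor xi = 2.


eta = (Ef/Em - 1)/(Ef/Em + xi) = (44.3333 - 1)/(44.3333 + 2) = 0.9353
E2 = Em*(1+xi*eta*Vf)/(1-eta*Vf) = 29.91 GPa

29.91 GPa


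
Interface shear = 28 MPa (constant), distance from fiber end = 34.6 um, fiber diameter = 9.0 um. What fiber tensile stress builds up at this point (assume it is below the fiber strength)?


Force balance: sigma_f * (pi*d^2/4) = tau * (pi*d) * x  ->  sigma_f = 4 * tau * x / d
sigma_f = 4 * 28 * 34.6 / 9.0 = 430.6 MPa

430.6 MPa


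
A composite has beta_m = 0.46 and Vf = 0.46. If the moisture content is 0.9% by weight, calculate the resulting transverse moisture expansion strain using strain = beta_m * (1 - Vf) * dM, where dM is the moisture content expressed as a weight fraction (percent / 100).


dM = 0.9/100 = 0.009
strain = beta_m * (1-Vf) * dM = 0.46 * 0.54 * 0.009 = 0.0022356

0.0022356


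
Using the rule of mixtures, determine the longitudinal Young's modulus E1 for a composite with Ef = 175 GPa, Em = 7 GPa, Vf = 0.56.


E1 = Ef*Vf + Em*(1-Vf) = 175*0.56 + 7*0.44 = 101.08 GPa

101.08 GPa


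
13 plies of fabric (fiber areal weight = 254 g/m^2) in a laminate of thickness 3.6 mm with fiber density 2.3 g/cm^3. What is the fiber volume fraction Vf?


Vf = n * FAW / (rho_f * h * 1000) = 13 * 254 / (2.3 * 3.6 * 1000) = 0.3988

0.3988


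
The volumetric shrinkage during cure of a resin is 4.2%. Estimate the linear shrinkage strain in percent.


Linear shrinkage ≈ vol_shrink/3 = 4.2/3 = 1.4%

1.4%


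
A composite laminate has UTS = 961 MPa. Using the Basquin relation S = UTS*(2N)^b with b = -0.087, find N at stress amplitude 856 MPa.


N = 0.5 * (S/UTS)^(1/b) = 0.5 * (856/961)^(1/-0.087) = 1.8904 cycles

1.8904 cycles


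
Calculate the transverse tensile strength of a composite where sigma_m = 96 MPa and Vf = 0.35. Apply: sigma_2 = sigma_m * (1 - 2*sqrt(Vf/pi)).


factor = 1 - 2*sqrt(0.35/pi) = 0.3324
sigma_2 = 96 * 0.3324 = 31.91 MPa

31.91 MPa


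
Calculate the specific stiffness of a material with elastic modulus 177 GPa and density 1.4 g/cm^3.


Specific stiffness = E/rho = 177/1.4 = 126.4 GPa/(g/cm^3)

126.4 GPa/(g/cm^3)


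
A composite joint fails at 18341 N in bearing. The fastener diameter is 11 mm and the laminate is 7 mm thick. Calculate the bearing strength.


sigma_br = F/(d*h) = 18341/(11*7) = 238.2 MPa

238.2 MPa


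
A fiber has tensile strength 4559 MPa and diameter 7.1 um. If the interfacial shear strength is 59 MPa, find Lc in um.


Lc = sigma_f * d / (2 * tau_i) = 4559 * 7.1 / (2 * 59) = 274.3 um

274.3 um


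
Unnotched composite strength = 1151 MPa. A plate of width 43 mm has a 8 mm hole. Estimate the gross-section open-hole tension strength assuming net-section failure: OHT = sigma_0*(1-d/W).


OHT = sigma_0*(1-d/W) = 1151*(1-8/43) = 936.9 MPa

936.9 MPa


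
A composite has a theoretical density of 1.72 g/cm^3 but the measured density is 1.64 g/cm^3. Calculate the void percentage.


Void% = (rho_theo - rho_actual)/rho_theo * 100 = (1.72 - 1.64)/1.72 * 100 = 4.65%

4.65%


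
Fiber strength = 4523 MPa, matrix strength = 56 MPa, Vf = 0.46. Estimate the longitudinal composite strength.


sigma_1 = sigma_f*Vf + sigma_m*(1-Vf) = 4523*0.46 + 56*0.54 = 2110.8 MPa

2110.8 MPa


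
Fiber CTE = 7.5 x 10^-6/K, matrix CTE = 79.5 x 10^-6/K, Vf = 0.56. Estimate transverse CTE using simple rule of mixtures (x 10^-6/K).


alpha_2 = alpha_f*Vf + alpha_m*(1-Vf) = 7.5*0.56 + 79.5*0.44 = 39.2 x 10^-6/K

39.2 x 10^-6/K


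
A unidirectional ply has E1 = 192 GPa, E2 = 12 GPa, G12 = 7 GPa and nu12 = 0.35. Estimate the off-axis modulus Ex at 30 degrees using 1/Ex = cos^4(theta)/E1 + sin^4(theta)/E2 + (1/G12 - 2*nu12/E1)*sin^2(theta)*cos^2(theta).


cos^4(30) = 0.5625, sin^4(30) = 0.0625, sin^2(30)*cos^2(30) = 0.1875
1/G12 - 2*nu12/E1 = 1/7 - 2*0.35/192 = 0.139211 GPa^-1
1/Ex = 0.5625/192 + 0.0625/12 + 0.139211*0.1875 = 0.0342401 GPa^-1
Ex = 29.21 GPa

29.21 GPa


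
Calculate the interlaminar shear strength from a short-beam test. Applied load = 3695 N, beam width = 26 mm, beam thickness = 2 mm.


ILSS = 3F/(4bh) = 3*3695/(4*26*2) = 53.29 MPa

53.29 MPa


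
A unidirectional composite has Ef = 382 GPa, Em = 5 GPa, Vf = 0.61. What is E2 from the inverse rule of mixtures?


1/E2 = Vf/Ef + (1-Vf)/Em = 0.61/382 + 0.39/5
E2 = 12.56 GPa

12.56 GPa


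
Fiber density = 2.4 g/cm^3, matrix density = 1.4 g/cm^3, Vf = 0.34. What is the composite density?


rho_c = rho_f*Vf + rho_m*(1-Vf) = 2.4*0.34 + 1.4*0.66 = 1.74 g/cm^3

1.74 g/cm^3


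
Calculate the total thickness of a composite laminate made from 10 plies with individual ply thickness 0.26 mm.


h = n * t_ply = 10 * 0.26 = 2.6 mm

2.6 mm


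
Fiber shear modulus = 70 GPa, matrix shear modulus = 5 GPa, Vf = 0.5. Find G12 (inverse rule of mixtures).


1/G12 = Vf/Gf + (1-Vf)/Gm = 0.5/70 + 0.5/5
G12 = 9.33 GPa

9.33 GPa


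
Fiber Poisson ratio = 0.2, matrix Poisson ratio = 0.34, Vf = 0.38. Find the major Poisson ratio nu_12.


nu_12 = nu_f*Vf + nu_m*(1-Vf) = 0.2*0.38 + 0.34*0.62 = 0.2868

0.2868


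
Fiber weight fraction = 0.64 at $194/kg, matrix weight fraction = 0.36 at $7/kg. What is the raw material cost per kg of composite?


Cost = cost_f*Wf + cost_m*Wm = 194*0.64 + 7*0.36 = $126.68/kg

$126.68/kg


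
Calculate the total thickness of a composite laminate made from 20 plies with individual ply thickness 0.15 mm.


h = n * t_ply = 20 * 0.15 = 3.0 mm

3.0 mm


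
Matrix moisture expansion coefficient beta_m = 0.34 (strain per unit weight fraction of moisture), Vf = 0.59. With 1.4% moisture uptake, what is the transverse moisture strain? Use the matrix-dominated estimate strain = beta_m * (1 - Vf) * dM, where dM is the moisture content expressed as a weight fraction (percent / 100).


dM = 1.4/100 = 0.014
strain = beta_m * (1-Vf) * dM = 0.34 * 0.41 * 0.014 = 0.0019516

0.0019516


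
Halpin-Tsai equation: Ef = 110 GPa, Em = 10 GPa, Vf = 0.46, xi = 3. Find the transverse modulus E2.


eta = (Ef/Em - 1)/(Ef/Em + xi) = (11.0 - 1)/(11.0 + 3) = 0.7143
E2 = Em*(1+xi*eta*Vf)/(1-eta*Vf) = 29.57 GPa

29.57 GPa


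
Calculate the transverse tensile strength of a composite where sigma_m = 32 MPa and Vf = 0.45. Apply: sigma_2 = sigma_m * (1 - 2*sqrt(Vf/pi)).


factor = 1 - 2*sqrt(0.45/pi) = 0.2431
sigma_2 = 32 * 0.2431 = 7.78 MPa

7.78 MPa


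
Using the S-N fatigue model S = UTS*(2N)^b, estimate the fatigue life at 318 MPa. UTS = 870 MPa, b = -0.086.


N = 0.5 * (S/UTS)^(1/b) = 0.5 * (318/870)^(1/-0.086) = 60455.6177 cycles

60455.6177 cycles


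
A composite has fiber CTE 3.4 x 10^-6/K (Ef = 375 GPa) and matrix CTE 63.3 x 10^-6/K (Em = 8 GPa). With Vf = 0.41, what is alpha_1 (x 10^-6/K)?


E1 = Ef*Vf + Em*(1-Vf) = 158.47
alpha_1 = (alpha_f*Ef*Vf + alpha_m*Em*(1-Vf))/E1 = 5.18 x 10^-6/K

5.18 x 10^-6/K


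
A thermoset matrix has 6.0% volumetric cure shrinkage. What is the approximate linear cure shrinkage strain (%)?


Linear shrinkage ≈ vol_shrink/3 = 6.0/3 = 2.0%

2.0%


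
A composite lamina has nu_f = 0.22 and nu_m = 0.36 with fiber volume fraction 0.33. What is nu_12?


nu_12 = nu_f*Vf + nu_m*(1-Vf) = 0.22*0.33 + 0.36*0.67 = 0.3138

0.3138


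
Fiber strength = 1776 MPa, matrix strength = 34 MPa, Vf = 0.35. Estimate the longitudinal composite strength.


sigma_1 = sigma_f*Vf + sigma_m*(1-Vf) = 1776*0.35 + 34*0.65 = 643.7 MPa

643.7 MPa


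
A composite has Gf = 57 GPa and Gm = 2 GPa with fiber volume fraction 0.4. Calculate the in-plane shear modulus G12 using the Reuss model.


1/G12 = Vf/Gf + (1-Vf)/Gm = 0.4/57 + 0.6/2
G12 = 3.26 GPa

3.26 GPa


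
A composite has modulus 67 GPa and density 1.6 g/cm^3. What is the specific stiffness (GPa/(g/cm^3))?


Specific stiffness = E/rho = 67/1.6 = 41.9 GPa/(g/cm^3)

41.9 GPa/(g/cm^3)


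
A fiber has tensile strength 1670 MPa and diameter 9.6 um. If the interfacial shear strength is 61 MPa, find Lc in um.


Lc = sigma_f * d / (2 * tau_i) = 1670 * 9.6 / (2 * 61) = 131.4 um

131.4 um


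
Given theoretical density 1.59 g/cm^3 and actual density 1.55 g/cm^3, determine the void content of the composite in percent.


Void% = (rho_theo - rho_actual)/rho_theo * 100 = (1.59 - 1.55)/1.59 * 100 = 2.52%

2.52%


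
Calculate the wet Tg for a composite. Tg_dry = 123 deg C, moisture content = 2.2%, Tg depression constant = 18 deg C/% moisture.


Tg_wet = Tg_dry - k*moisture = 123 - 18*2.2 = 83.4 deg C

83.4 deg C


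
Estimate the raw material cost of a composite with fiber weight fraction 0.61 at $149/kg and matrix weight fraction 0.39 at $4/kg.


Cost = cost_f*Wf + cost_m*Wm = 149*0.61 + 4*0.39 = $92.45/kg

$92.45/kg


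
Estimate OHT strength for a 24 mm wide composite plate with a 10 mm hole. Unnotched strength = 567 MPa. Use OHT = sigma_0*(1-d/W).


OHT = sigma_0*(1-d/W) = 567*(1-10/24) = 330.8 MPa

330.8 MPa


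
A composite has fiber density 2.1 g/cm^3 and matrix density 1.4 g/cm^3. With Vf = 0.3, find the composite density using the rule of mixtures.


rho_c = rho_f*Vf + rho_m*(1-Vf) = 2.1*0.3 + 1.4*0.7 = 1.61 g/cm^3

1.61 g/cm^3


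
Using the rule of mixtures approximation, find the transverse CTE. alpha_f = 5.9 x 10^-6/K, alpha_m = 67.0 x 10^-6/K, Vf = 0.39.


alpha_2 = alpha_f*Vf + alpha_m*(1-Vf) = 5.9*0.39 + 67.0*0.61 = 43.2 x 10^-6/K

43.2 x 10^-6/K


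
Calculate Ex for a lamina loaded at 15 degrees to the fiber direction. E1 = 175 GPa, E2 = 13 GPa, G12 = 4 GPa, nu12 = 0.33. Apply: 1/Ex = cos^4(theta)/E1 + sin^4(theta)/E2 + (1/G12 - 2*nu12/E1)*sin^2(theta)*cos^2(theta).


cos^4(15) = 0.870513, sin^4(15) = 0.004487, sin^2(15)*cos^2(15) = 0.0625
1/G12 - 2*nu12/E1 = 1/4 - 2*0.33/175 = 0.246229 GPa^-1
1/Ex = 0.870513/175 + 0.004487/13 + 0.246229*0.0625 = 0.0207088 GPa^-1
Ex = 48.29 GPa

48.29 GPa


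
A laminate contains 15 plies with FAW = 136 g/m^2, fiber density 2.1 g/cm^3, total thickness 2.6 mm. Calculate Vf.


Vf = n * FAW / (rho_f * h * 1000) = 15 * 136 / (2.1 * 2.6 * 1000) = 0.3736

0.3736


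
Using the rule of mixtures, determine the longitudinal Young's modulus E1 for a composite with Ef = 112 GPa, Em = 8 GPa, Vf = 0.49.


E1 = Ef*Vf + Em*(1-Vf) = 112*0.49 + 8*0.51 = 58.96 GPa

58.96 GPa


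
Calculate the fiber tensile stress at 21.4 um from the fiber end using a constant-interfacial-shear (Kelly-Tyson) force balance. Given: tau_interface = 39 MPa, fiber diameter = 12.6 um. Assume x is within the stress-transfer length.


Force balance: sigma_f * (pi*d^2/4) = tau * (pi*d) * x  ->  sigma_f = 4 * tau * x / d
sigma_f = 4 * 39 * 21.4 / 12.6 = 265.0 MPa

265.0 MPa


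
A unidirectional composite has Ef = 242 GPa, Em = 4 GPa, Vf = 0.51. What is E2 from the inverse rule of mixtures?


1/E2 = Vf/Ef + (1-Vf)/Em = 0.51/242 + 0.49/4
E2 = 8.03 GPa

8.03 GPa


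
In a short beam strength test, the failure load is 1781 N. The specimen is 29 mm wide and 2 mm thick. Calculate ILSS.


ILSS = 3F/(4bh) = 3*1781/(4*29*2) = 23.03 MPa

23.03 MPa


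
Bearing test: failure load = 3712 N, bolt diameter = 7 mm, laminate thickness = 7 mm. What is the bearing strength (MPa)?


sigma_br = F/(d*h) = 3712/(7*7) = 75.8 MPa

75.8 MPa


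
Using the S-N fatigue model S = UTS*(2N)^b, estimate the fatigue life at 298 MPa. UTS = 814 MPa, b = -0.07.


N = 0.5 * (S/UTS)^(1/b) = 0.5 * (298/814)^(1/-0.07) = 857772.2970 cycles

857772.2970 cycles


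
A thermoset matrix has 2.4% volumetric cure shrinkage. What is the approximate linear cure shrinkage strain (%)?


Linear shrinkage ≈ vol_shrink/3 = 2.4/3 = 0.8%

0.8%


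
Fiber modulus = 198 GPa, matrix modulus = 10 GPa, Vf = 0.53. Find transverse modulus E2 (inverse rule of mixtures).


1/E2 = Vf/Ef + (1-Vf)/Em = 0.53/198 + 0.47/10
E2 = 20.13 GPa

20.13 GPa


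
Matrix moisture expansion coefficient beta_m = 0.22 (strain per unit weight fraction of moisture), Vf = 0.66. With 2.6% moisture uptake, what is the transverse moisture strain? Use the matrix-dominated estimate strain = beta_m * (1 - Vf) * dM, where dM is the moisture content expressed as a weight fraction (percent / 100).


dM = 2.6/100 = 0.026
strain = beta_m * (1-Vf) * dM = 0.22 * 0.34 * 0.026 = 0.0019448

0.0019448


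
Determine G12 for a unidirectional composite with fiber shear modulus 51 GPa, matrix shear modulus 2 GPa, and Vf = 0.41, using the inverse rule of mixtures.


1/G12 = Vf/Gf + (1-Vf)/Gm = 0.41/51 + 0.59/2
G12 = 3.3 GPa

3.3 GPa


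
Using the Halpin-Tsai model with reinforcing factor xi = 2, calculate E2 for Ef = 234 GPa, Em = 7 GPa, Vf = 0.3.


eta = (Ef/Em - 1)/(Ef/Em + xi) = (33.4286 - 1)/(33.4286 + 2) = 0.9153
E2 = Em*(1+xi*eta*Vf)/(1-eta*Vf) = 14.95 GPa

14.95 GPa


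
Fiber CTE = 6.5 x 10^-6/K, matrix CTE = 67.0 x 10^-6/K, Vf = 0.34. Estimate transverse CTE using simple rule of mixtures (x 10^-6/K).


alpha_2 = alpha_f*Vf + alpha_m*(1-Vf) = 6.5*0.34 + 67.0*0.66 = 46.4 x 10^-6/K

46.4 x 10^-6/K


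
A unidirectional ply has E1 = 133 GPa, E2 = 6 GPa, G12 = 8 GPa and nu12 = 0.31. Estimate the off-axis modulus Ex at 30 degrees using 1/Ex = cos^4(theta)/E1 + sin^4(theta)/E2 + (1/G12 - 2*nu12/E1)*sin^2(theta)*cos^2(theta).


cos^4(30) = 0.5625, sin^4(30) = 0.0625, sin^2(30)*cos^2(30) = 0.1875
1/G12 - 2*nu12/E1 = 1/8 - 2*0.31/133 = 0.120338 GPa^-1
1/Ex = 0.5625/133 + 0.0625/6 + 0.120338*0.1875 = 0.0372094 GPa^-1
Ex = 26.87 GPa

26.87 GPa


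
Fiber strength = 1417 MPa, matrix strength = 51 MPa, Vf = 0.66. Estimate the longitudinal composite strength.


sigma_1 = sigma_f*Vf + sigma_m*(1-Vf) = 1417*0.66 + 51*0.34 = 952.6 MPa

952.6 MPa


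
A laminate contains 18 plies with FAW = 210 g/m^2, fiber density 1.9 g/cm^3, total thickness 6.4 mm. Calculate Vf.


Vf = n * FAW / (rho_f * h * 1000) = 18 * 210 / (1.9 * 6.4 * 1000) = 0.3109

0.3109


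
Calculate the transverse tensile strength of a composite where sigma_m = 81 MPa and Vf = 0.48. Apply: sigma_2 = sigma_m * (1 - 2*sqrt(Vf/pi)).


factor = 1 - 2*sqrt(0.48/pi) = 0.2182
sigma_2 = 81 * 0.2182 = 17.68 MPa

17.68 MPa


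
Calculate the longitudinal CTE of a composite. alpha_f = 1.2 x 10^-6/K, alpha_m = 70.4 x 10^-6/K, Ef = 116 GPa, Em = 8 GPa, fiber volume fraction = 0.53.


E1 = Ef*Vf + Em*(1-Vf) = 65.24
alpha_1 = (alpha_f*Ef*Vf + alpha_m*Em*(1-Vf))/E1 = 5.19 x 10^-6/K

5.19 x 10^-6/K


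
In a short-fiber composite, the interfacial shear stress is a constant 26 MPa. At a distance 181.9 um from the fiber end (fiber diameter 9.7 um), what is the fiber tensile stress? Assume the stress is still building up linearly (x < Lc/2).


Force balance: sigma_f * (pi*d^2/4) = tau * (pi*d) * x  ->  sigma_f = 4 * tau * x / d
sigma_f = 4 * 26 * 181.9 / 9.7 = 1950.3 MPa

1950.3 MPa


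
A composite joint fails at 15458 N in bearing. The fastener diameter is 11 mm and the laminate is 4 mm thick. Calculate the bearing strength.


sigma_br = F/(d*h) = 15458/(11*4) = 351.3 MPa

351.3 MPa


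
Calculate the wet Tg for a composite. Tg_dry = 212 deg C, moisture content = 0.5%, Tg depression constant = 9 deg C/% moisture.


Tg_wet = Tg_dry - k*moisture = 212 - 9*0.5 = 207.5 deg C

207.5 deg C


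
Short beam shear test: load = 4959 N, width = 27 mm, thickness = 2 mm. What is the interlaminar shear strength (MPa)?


ILSS = 3F/(4bh) = 3*4959/(4*27*2) = 68.88 MPa

68.88 MPa


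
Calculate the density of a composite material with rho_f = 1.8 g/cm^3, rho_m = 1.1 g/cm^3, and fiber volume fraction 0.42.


rho_c = rho_f*Vf + rho_m*(1-Vf) = 1.8*0.42 + 1.1*0.58 = 1.394 g/cm^3

1.394 g/cm^3


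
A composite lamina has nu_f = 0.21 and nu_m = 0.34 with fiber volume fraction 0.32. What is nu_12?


nu_12 = nu_f*Vf + nu_m*(1-Vf) = 0.21*0.32 + 0.34*0.68 = 0.2984

0.2984


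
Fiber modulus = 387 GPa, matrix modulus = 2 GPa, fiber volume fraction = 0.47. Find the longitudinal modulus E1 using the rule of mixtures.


E1 = Ef*Vf + Em*(1-Vf) = 387*0.47 + 2*0.53 = 182.95 GPa

182.95 GPa


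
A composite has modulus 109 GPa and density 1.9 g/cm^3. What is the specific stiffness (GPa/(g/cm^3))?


Specific stiffness = E/rho = 109/1.9 = 57.4 GPa/(g/cm^3)

57.4 GPa/(g/cm^3)


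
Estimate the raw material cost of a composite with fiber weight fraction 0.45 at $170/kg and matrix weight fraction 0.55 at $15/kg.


Cost = cost_f*Wf + cost_m*Wm = 170*0.45 + 15*0.55 = $84.75/kg

$84.75/kg


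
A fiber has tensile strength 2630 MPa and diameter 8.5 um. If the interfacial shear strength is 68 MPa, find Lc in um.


Lc = sigma_f * d / (2 * tau_i) = 2630 * 8.5 / (2 * 68) = 164.4 um

164.4 um


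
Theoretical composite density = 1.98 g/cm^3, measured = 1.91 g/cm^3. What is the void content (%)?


Void% = (rho_theo - rho_actual)/rho_theo * 100 = (1.98 - 1.91)/1.98 * 100 = 3.54%

3.54%


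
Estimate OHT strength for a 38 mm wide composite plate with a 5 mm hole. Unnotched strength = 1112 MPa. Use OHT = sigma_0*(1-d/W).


OHT = sigma_0*(1-d/W) = 1112*(1-5/38) = 965.7 MPa

965.7 MPa


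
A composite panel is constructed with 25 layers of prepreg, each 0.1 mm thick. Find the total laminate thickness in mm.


h = n * t_ply = 25 * 0.1 = 2.5 mm

2.5 mm


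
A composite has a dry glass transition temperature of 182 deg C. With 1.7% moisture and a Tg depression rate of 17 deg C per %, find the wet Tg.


Tg_wet = Tg_dry - k*moisture = 182 - 17*1.7 = 153.1 deg C

153.1 deg C


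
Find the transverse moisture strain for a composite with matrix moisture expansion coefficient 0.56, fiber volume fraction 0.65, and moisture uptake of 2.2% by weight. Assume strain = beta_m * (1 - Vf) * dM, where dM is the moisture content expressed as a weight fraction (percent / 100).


dM = 2.2/100 = 0.022
strain = beta_m * (1-Vf) * dM = 0.56 * 0.35 * 0.022 = 0.004312

0.004312


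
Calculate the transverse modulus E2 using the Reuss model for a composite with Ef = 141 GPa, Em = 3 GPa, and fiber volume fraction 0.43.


1/E2 = Vf/Ef + (1-Vf)/Em = 0.43/141 + 0.57/3
E2 = 5.18 GPa

5.18 GPa


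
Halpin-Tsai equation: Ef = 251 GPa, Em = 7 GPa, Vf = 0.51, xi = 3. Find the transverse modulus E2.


eta = (Ef/Em - 1)/(Ef/Em + xi) = (35.8571 - 1)/(35.8571 + 3) = 0.8971
E2 = Em*(1+xi*eta*Vf)/(1-eta*Vf) = 30.61 GPa

30.61 GPa


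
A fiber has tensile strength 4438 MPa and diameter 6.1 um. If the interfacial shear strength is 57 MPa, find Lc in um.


Lc = sigma_f * d / (2 * tau_i) = 4438 * 6.1 / (2 * 57) = 237.5 um

237.5 um


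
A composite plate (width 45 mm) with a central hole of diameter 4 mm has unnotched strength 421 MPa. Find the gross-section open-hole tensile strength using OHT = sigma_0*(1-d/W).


OHT = sigma_0*(1-d/W) = 421*(1-4/45) = 383.6 MPa

383.6 MPa


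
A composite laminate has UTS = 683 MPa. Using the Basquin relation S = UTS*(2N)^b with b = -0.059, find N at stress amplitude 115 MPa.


N = 0.5 * (S/UTS)^(1/b) = 0.5 * (115/683)^(1/-0.059) = 6.5001e+12 cycles

6.5001e+12 cycles


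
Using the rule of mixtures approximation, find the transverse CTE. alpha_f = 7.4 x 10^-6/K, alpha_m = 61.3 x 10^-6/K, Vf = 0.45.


alpha_2 = alpha_f*Vf + alpha_m*(1-Vf) = 7.4*0.45 + 61.3*0.55 = 37.0 x 10^-6/K

37.0 x 10^-6/K


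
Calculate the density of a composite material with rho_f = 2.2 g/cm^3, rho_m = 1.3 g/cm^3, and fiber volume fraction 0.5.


rho_c = rho_f*Vf + rho_m*(1-Vf) = 2.2*0.5 + 1.3*0.5 = 1.75 g/cm^3

1.75 g/cm^3


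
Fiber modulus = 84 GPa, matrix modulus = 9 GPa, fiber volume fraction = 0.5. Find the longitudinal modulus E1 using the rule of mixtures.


E1 = Ef*Vf + Em*(1-Vf) = 84*0.5 + 9*0.5 = 46.5 GPa

46.5 GPa


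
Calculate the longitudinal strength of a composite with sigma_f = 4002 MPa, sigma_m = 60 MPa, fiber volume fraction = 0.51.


sigma_1 = sigma_f*Vf + sigma_m*(1-Vf) = 4002*0.51 + 60*0.49 = 2070.4 MPa

2070.4 MPa


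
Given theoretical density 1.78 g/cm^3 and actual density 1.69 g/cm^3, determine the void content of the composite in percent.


Void% = (rho_theo - rho_actual)/rho_theo * 100 = (1.78 - 1.69)/1.78 * 100 = 5.06%

5.06%


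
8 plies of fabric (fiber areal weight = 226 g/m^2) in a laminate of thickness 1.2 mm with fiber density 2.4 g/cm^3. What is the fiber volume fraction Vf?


Vf = n * FAW / (rho_f * h * 1000) = 8 * 226 / (2.4 * 1.2 * 1000) = 0.6278

0.6278


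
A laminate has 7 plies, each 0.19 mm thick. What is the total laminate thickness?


h = n * t_ply = 7 * 0.19 = 1.33 mm

1.33 mm


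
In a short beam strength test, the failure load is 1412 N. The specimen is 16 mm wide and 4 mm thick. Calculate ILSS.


ILSS = 3F/(4bh) = 3*1412/(4*16*4) = 16.55 MPa

16.55 MPa


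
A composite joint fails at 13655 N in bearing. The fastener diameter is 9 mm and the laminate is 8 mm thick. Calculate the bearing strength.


sigma_br = F/(d*h) = 13655/(9*8) = 189.7 MPa

189.7 MPa


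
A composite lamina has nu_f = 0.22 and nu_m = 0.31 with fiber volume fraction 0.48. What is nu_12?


nu_12 = nu_f*Vf + nu_m*(1-Vf) = 0.22*0.48 + 0.31*0.52 = 0.2668

0.2668


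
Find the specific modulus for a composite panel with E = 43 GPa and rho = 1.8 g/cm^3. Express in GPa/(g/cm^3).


Specific stiffness = E/rho = 43/1.8 = 23.9 GPa/(g/cm^3)

23.9 GPa/(g/cm^3)


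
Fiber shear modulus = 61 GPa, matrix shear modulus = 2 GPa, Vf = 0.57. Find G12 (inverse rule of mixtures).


1/G12 = Vf/Gf + (1-Vf)/Gm = 0.57/61 + 0.43/2
G12 = 4.46 GPa

4.46 GPa


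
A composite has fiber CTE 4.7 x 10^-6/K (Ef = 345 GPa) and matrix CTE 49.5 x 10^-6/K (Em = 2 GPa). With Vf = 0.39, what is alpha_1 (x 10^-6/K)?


E1 = Ef*Vf + Em*(1-Vf) = 135.77
alpha_1 = (alpha_f*Ef*Vf + alpha_m*Em*(1-Vf))/E1 = 5.1 x 10^-6/K

5.1 x 10^-6/K


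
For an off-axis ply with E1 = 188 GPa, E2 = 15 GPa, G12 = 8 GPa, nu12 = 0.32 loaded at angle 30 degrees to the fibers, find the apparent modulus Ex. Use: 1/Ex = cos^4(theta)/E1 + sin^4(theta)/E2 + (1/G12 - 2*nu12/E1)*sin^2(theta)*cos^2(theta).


cos^4(30) = 0.5625, sin^4(30) = 0.0625, sin^2(30)*cos^2(30) = 0.1875
1/G12 - 2*nu12/E1 = 1/8 - 2*0.32/188 = 0.121596 GPa^-1
1/Ex = 0.5625/188 + 0.0625/15 + 0.121596*0.1875 = 0.0299579 GPa^-1
Ex = 33.38 GPa

33.38 GPa


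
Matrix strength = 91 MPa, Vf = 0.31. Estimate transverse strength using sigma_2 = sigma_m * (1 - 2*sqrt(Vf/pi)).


factor = 1 - 2*sqrt(0.31/pi) = 0.3717
sigma_2 = 91 * 0.3717 = 33.83 MPa

33.83 MPa


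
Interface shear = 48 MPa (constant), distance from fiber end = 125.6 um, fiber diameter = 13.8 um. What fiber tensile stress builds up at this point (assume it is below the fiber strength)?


Force balance: sigma_f * (pi*d^2/4) = tau * (pi*d) * x  ->  sigma_f = 4 * tau * x / d
sigma_f = 4 * 48 * 125.6 / 13.8 = 1747.5 MPa

1747.5 MPa


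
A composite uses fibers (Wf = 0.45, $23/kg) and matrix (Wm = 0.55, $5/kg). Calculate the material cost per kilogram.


Cost = cost_f*Wf + cost_m*Wm = 23*0.45 + 5*0.55 = $13.1/kg

$13.1/kg


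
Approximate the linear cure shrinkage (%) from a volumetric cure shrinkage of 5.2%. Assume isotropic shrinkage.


Linear shrinkage ≈ vol_shrink/3 = 5.2/3 = 1.733%

1.733%
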